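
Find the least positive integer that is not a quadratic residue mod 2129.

3

(2/2129) = +1, so 2 is a residue.
(3/2129) = −1, so 3 is the smallest positive non-residue mod 2129.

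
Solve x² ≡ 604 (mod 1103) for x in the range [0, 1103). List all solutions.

357, 746

Since 1103 ≡ 3 (mod 4), a square root of 604 is 604^((1103+1)/4) = 604^276 mod 1103.
Repeated squaring: 604^2≡826, 604^4≡622, 604^8≡834, 604^16≡666, 604^32≡150, 604^64≡440, 604^128≡575, 604^256≡828 (mod 1103).
604^276 = 604^(256+16+4) ≡ 746 (mod 1103).
Check: 746² = 556516 ≡ 604 (mod 1103). The two roots are 357 and 746.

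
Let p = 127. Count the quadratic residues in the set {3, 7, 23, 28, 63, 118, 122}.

1

(3/127) = -1 → non-residue.
(7/127) = -1 → non-residue.
(23/127) = -1 → non-residue.
(28/127) = -1 → non-residue.
(63/127) = -1 → non-residue.
(118/127) = -1 → non-residue.
(122/127) = +1 → QR.
Total quadratic residues among the 7: 1.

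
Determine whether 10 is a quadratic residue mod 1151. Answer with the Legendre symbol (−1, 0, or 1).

1

Euler's criterion: (10/1151) ≡ 10^575 (mod 1151).
10^2 ≡ 100 (mod 1151)
10^4 ≡ 792 (mod 1151)
10^8 ≡ 1120 (mod 1151)
10^16 ≡ 961 (mod 1151)
10^32 ≡ 419 (mod 1151)
10^64 ≡ 609 (mod 1151)
10^128 ≡ 259 (mod 1151)
10^256 ≡ 323 (mod 1151)
10^512 ≡ 739 (mod 1151)
10^575 = 10^(512+32+16+8+4+2+1) ≡ 1 (mod 1151).
Result is 1, so (10/1151) = 1.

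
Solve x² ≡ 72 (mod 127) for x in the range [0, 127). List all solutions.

31, 96

Since 127 ≡ 3 (mod 4), a square root of 72 is 72^((127+1)/4) = 72^32 mod 127.
Repeated squaring: 72^2≡104, 72^4≡21, 72^8≡60, 72^16≡44, 72^32≡31 (mod 127).
72^32 = 72^(32) ≡ 31 (mod 127).
Check: 31² = 961 ≡ 72 (mod 127). The two roots are 31 and 96.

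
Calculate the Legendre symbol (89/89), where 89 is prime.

0

First reduce: 89 ≡ 0 (mod 89).
Top reduces to 0: gcd > 1, so the symbol is 0.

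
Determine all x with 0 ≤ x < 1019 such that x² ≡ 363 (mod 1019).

49, 970

Since 1019 ≡ 3 (mod 4), a square root of 363 is 363^((1019+1)/4) = 363^255 mod 1019.
Repeated squaring: 363^2≡318, 363^4≡243, 363^8≡966, 363^16≡771, 363^32≡364, 363^64≡26, 363^128≡676 (mod 1019).
363^255 = 363^(128+64+32+16+8+4+2+1) ≡ 49 (mod 1019).
Check: 49² = 2401 ≡ 363 (mod 1019). The two roots are 49 and 970.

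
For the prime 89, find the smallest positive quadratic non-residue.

3

(2/89) = +1, so 2 is a residue.
(3/89) = −1, so 3 is the smallest positive non-residue mod 89.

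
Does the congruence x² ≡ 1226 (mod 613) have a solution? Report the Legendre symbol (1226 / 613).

0

First reduce: 1226 ≡ 0 (mod 613).
Top reduces to 0: gcd > 1, so the symbol is 0.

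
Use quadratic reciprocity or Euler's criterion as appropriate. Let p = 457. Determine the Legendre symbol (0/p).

Top reduces to 0: gcd > 1, so the symbol is 0.

0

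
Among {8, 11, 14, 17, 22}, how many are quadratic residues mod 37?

1

(8/37) = -1 → non-residue.
(11/37) = +1 → QR.
(14/37) = -1 → non-residue.
(17/37) = -1 → non-residue.
(22/37) = -1 → non-residue.
Total quadratic residues among the 5: 1.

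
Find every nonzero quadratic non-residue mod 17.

3 5 6 7 10 11 12 14

Square k = 1,…,8 (k and 17−k give the same square):
1²=1, 2²=4, 3²=9, 4²=16, 5²≡8, 6²≡2, 7²≡15, 8²≡13 (mod 17).
The residues are {1, 2, 4, 8, 9, 13, 15, 16}; the non-residues are the remaining 8 nonzero classes.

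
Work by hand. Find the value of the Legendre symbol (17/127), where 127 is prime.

Euler's criterion: (17/127) ≡ 17^63 (mod 127).
17^2 ≡ 35 (mod 127)
17^4 ≡ 82 (mod 127)
17^8 ≡ 120 (mod 127)
17^16 ≡ 49 (mod 127)
17^32 ≡ 115 (mod 127)
17^63 = 17^(32+16+8+4+2+1) ≡ 1 (mod 127).
Result is 1, so (17/127) = 1.

1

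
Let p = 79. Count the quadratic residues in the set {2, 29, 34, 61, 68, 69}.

1

(2/79) = +1 → QR.
(29/79) = -1 → non-residue.
(34/79) = -1 → non-residue.
(61/79) = -1 → non-residue.
(68/79) = -1 → non-residue.
(69/79) = -1 → non-residue.
Total quadratic residues among the 6: 1.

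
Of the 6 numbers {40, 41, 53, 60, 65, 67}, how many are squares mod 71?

2

(40/71) = +1 → QR.
(41/71) = -1 → non-residue.
(53/71) = -1 → non-residue.
(60/71) = +1 → QR.
(65/71) = -1 → non-residue.
(67/71) = -1 → non-residue.
Total quadratic residues among the 6: 2.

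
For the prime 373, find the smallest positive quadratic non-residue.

(2/373) = −1, so 2 is the smallest positive non-residue mod 373.

2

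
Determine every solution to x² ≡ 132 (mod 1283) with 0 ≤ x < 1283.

Since 1283 ≡ 3 (mod 4), a square root of 132 is 132^((1283+1)/4) = 132^321 mod 1283.
Repeated squaring: 132^2≡745, 132^4≡769, 132^8≡1181, 132^16≡140, 132^32≡355, 132^64≡291, 132^128≡3, 132^256≡9 (mod 1283).
132^321 = 132^(256+64+1) ≡ 581 (mod 1283).
Check: 581² = 337561 ≡ 132 (mod 1283). The two roots are 581 and 702.

581, 702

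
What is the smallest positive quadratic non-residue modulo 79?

(2/79) = +1, so 2 is a residue.
(3/79) = −1, so 3 is the smallest positive non-residue mod 79.

3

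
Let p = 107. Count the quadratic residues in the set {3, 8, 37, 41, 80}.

(3/107) = +1 → QR.
(8/107) = -1 → non-residue.
(37/107) = +1 → QR.
(41/107) = +1 → QR.
(80/107) = -1 → non-residue.
Total quadratic residues among the 5: 3.

3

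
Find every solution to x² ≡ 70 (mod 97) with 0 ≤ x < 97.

97 ≡ 1 (mod 4), so we find a root by search.
Trying successive values, 19² = 361 ≡ 70 (mod 97). The other root is 97 − 19 = 78.

19, 78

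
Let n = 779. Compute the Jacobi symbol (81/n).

Reciprocity: 81 ≡ 1 and 779 ≡ 3 (mod 4), so (81/779) = +(779/81).
Reduce top mod 81: now compute (50/81).
Pull out 2: since 81 ≡ 1 (mod 8), (2/81) = +1.
Reciprocity: 25 ≡ 1 and 81 ≡ 1 (mod 4), so (25/81) = +(81/25).
Reduce top mod 25: now compute (6/25).
Pull out 2: since 25 ≡ 1 (mod 8), (2/25) = +1.
Reciprocity: 3 ≡ 3 and 25 ≡ 1 (mod 4), so (3/25) = +(25/3).
Reduce top mod 3: now compute (1/3).
Reached (1/3) = 1. Collecting the sign flips along the way, the symbol is +1.

1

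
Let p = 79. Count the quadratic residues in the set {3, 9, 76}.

(3/79) = -1 → non-residue.
(9/79) = +1 → QR.
(76/79) = +1 → QR.
Total quadratic residues among the 3: 2.

2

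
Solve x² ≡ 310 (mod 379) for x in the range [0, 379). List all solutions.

61, 318

Since 379 ≡ 3 (mod 4), a square root of 310 is 310^((379+1)/4) = 310^95 mod 379.
Repeated squaring: 310^2≡213, 310^4≡268, 310^8≡193, 310^16≡107, 310^32≡79, 310^64≡177 (mod 379).
310^95 = 310^(64+16+8+4+2+1) ≡ 61 (mod 379).
Check: 61² = 3721 ≡ 310 (mod 379). The two roots are 61 and 318.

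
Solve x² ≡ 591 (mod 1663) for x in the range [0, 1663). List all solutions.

Since 1663 ≡ 3 (mod 4), a square root of 591 is 591^((1663+1)/4) = 591^416 mod 1663.
Repeated squaring: 591^2≡51, 591^4≡938, 591^8≡117, 591^16≡385, 591^32≡218, 591^64≡960, 591^128≡298, 591^256≡665 (mod 1663).
591^416 = 591^(256+128+32) ≡ 1309 (mod 1663).
Check: 1309² = 1713481 ≡ 591 (mod 1663). The two roots are 354 and 1309.

354, 1309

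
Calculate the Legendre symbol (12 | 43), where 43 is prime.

-1

Pull out 2^2: since 43 ≡ 3 (mod 8), (2/43) = -1, so (2/43)^2 = +1.
Reciprocity: 3 ≡ 3 and 43 ≡ 3 (mod 4), so (3/43) = −(43/3).
Reduce top mod 3: now compute (1/3).
Reached (1/3) = 1. Collecting the sign flips along the way, the symbol is -1.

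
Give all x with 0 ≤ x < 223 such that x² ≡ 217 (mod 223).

70, 153

Since 223 ≡ 3 (mod 4), a square root of 217 is 217^((223+1)/4) = 217^56 mod 223.
Repeated squaring: 217^2≡36, 217^4≡181, 217^8≡203, 217^16≡177, 217^32≡109 (mod 223).
217^56 = 217^(32+16+8) ≡ 153 (mod 223).
Check: 153² = 23409 ≡ 217 (mod 223). The two roots are 70 and 153.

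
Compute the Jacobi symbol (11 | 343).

Reciprocity: 11 ≡ 3 and 343 ≡ 3 (mod 4), so (11/343) = −(343/11).
Reduce top mod 11: now compute (2/11).
Pull out 2: since 11 ≡ 3 (mod 8), (2/11) = -1.
Reached (1/11) = 1. Collecting the sign flips along the way, the symbol is +1.

1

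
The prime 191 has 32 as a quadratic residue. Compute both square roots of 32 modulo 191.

37, 154

Since 191 ≡ 3 (mod 4), a square root of 32 is 32^((191+1)/4) = 32^48 mod 191.
Repeated squaring: 32^2≡69, 32^4≡177, 32^8≡5, 32^16≡25, 32^32≡52 (mod 191).
32^48 = 32^(32+16) ≡ 154 (mod 191).
Check: 154² = 23716 ≡ 32 (mod 191). The two roots are 37 and 154.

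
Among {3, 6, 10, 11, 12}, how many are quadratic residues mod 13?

(3/13) = +1 → QR.
(6/13) = -1 → non-residue.
(10/13) = +1 → QR.
(11/13) = -1 → non-residue.
(12/13) = +1 → QR.
Total quadratic residues among the 5: 3.

3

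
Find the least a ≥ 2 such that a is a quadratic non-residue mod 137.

(2/137) = +1, so 2 is a residue.
(3/137) = −1, so 3 is the smallest positive non-residue mod 137.

3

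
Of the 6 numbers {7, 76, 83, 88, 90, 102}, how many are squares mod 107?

4

(7/107) = -1 → non-residue.
(76/107) = +1 → QR.
(83/107) = +1 → QR.
(88/107) = -1 → non-residue.
(90/107) = +1 → QR.
(102/107) = +1 → QR.
Total quadratic residues among the 6: 4.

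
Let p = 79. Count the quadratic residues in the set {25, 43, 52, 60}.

(25/79) = +1 → QR.
(43/79) = -1 → non-residue.
(52/79) = +1 → QR.
(60/79) = -1 → non-residue.
Total quadratic residues among the 4: 2.

2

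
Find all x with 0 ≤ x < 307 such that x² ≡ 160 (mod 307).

62, 245

Since 307 ≡ 3 (mod 4), a square root of 160 is 160^((307+1)/4) = 160^77 mod 307.
Repeated squaring: 160^2≡119, 160^4≡39, 160^8≡293, 160^16≡196, 160^32≡41, 160^64≡146 (mod 307).
160^77 = 160^(64+8+4+1) ≡ 62 (mod 307).
Check: 62² = 3844 ≡ 160 (mod 307). The two roots are 62 and 245.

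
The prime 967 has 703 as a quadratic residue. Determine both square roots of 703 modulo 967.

196, 771

Since 967 ≡ 3 (mod 4), a square root of 703 is 703^((967+1)/4) = 703^242 mod 967.
Repeated squaring: 703^2≡72, 703^4≡349, 703^8≡926, 703^16≡714, 703^32≡187, 703^64≡157, 703^128≡474 (mod 967).
703^242 = 703^(128+64+32+16+2) ≡ 196 (mod 967).
Check: 196² = 38416 ≡ 703 (mod 967). The two roots are 196 and 771.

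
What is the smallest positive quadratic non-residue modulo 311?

(2/311) = +1, so 2 is a residue.
(3/311) = +1, so 3 is a residue.
(4/311) = +1, so 4 is a residue.
(5/311) = +1, so 5 is a residue.
(6/311) = +1, so 6 is a residue.
(7/311) = +1, so 7 is a residue.
(8/311) = +1, so 8 is a residue.
(9/311) = +1, so 9 is a residue.
(10/311) = +1, so 10 is a residue.
(11/311) = −1, so 11 is the smallest positive non-residue mod 311.

11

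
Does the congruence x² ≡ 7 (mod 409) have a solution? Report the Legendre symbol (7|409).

Reciprocity: 7 ≡ 3 and 409 ≡ 1 (mod 4), so (7/409) = +(409/7).
Reduce top mod 7: now compute (3/7).
Reciprocity: 3 ≡ 3 and 7 ≡ 3 (mod 4), so (3/7) = −(7/3).
Reduce top mod 3: now compute (1/3).
Reached (1/3) = 1. Collecting the sign flips along the way, the symbol is -1.

-1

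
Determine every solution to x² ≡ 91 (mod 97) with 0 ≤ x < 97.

24, 73

97 ≡ 1 (mod 4), so we find a root by search.
Trying successive values, 24² = 576 ≡ 91 (mod 97). The other root is 97 − 24 = 73.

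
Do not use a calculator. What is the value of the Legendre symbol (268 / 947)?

-1

Pull out 2^2: since 947 ≡ 3 (mod 8), (2/947) = -1, so (2/947)^2 = +1.
Reciprocity: 67 ≡ 3 and 947 ≡ 3 (mod 4), so (67/947) = −(947/67).
Reduce top mod 67: now compute (9/67).
Reciprocity: 9 ≡ 1 and 67 ≡ 3 (mod 4), so (9/67) = +(67/9).
Reduce top mod 9: now compute (4/9).
Pull out 2^2: since 9 ≡ 1 (mod 8), (2/9) = +1, so (2/9)^2 = +1.
Reached (1/9) = 1. Collecting the sign flips along the way, the symbol is -1.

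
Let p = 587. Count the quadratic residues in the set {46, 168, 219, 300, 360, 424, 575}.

(46/587) = +1 → QR.
(168/587) = -1 → non-residue.
(219/587) = +1 → QR.
(300/587) = +1 → QR.
(360/587) = +1 → QR.
(424/587) = -1 → non-residue.
(575/587) = -1 → non-residue.
Total quadratic residues among the 7: 4.

4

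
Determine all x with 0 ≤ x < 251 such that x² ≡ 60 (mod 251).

78, 173

Since 251 ≡ 3 (mod 4), a square root of 60 is 60^((251+1)/4) = 60^63 mod 251.
Repeated squaring: 60^2≡86, 60^4≡117, 60^8≡135, 60^16≡153, 60^32≡66 (mod 251).
60^63 = 60^(32+16+8+4+2+1) ≡ 173 (mod 251).
Check: 173² = 29929 ≡ 60 (mod 251). The two roots are 78 and 173.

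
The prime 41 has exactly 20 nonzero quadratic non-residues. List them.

Square k = 1,…,20 (k and 41−k give the same square):
1²=1, 2²=4, 3²=9, 4²=16, 5²=25, 6²=36, 7²≡8, 8²≡23, 9²≡40, 10²≡18, 11²≡39, 12²≡21, 13²≡5, 14²≡32, 15²≡20, 16²≡10, 17²≡2, 18²≡37, 19²≡33, 20²≡31 (mod 41).
The residues are {1, 2, 4, 5, 8, 9, 10, 16, 18, 20, 21, 23, 25, 31, 32, 33, 36, 37, 39, 40}; the non-residues are the remaining 20 nonzero classes.

3,6,7,11,12,13,14,15,17,19,22,24,26,27,28,29,30,34,35,38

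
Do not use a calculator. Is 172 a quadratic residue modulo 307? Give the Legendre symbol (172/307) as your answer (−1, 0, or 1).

Euler's criterion: (172/307) ≡ 172^153 (mod 307).
172^2 ≡ 112 (mod 307)
172^4 ≡ 264 (mod 307)
172^8 ≡ 7 (mod 307)
172^16 ≡ 49 (mod 307)
172^32 ≡ 252 (mod 307)
172^64 ≡ 262 (mod 307)
172^128 ≡ 183 (mod 307)
172^153 = 172^(128+16+8+1) ≡ 306 (mod 307).
Result is 306 ≡ −1, so (172/307) = −1.

-1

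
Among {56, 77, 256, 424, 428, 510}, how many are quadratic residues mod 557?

2

(56/557) = -1 → non-residue.
(77/557) = -1 → non-residue.
(256/557) = +1 → QR.
(424/557) = +1 → QR.
(428/557) = -1 → non-residue.
(510/557) = -1 → non-residue.
Total quadratic residues among the 6: 2.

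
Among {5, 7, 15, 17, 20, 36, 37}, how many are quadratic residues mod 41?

4

(5/41) = +1 → QR.
(7/41) = -1 → non-residue.
(15/41) = -1 → non-residue.
(17/41) = -1 → non-residue.
(20/41) = +1 → QR.
(36/41) = +1 → QR.
(37/41) = +1 → QR.
Total quadratic residues among the 7: 4.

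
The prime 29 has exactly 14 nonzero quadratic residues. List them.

Square k = 1,…,14 (k and 29−k give the same square):
1²=1, 2²=4, 3²=9, 4²=16, 5²=25, 6²≡7, 7²≡20, 8²≡6, 9²≡23, 10²≡13, 11²≡5, 12²≡28, 13²≡24, 14²≡22 (mod 29).
So the quadratic residues mod 29 are {1, 4, 5, 6, 7, 9, 13, 16, 20, 22, 23, 24, 25, 28}.

1, 4, 5, 6, 7, 9, 13, 16, 20, 22, 23, 24, 25, 28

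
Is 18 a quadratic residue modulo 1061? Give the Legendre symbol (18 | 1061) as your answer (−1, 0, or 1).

Euler's criterion: (18/1061) ≡ 18^530 (mod 1061).
18^2 ≡ 324 (mod 1061)
18^4 ≡ 998 (mod 1061)
18^8 ≡ 786 (mod 1061)
18^16 ≡ 294 (mod 1061)
18^32 ≡ 495 (mod 1061)
18^64 ≡ 995 (mod 1061)
18^128 ≡ 112 (mod 1061)
18^256 ≡ 873 (mod 1061)
18^512 ≡ 331 (mod 1061)
18^530 = 18^(512+16+2) ≡ 1060 (mod 1061).
Result is 1060 ≡ −1, so (18/1061) = −1.

-1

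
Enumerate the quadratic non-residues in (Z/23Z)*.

Square k = 1,…,11 (k and 23−k give the same square):
1²=1, 2²=4, 3²=9, 4²=16, 5²≡2, 6²≡13, 7²≡3, 8²≡18, 9²≡12, 10²≡8, 11²≡6 (mod 23).
The residues are {1, 2, 3, 4, 6, 8, 9, 12, 13, 16, 18}; the non-residues are the remaining 11 nonzero classes.

5 7 10 11 14 15 17 19 20 21 22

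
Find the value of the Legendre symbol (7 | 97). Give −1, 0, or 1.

Reciprocity: 7 ≡ 3 and 97 ≡ 1 (mod 4), so (7/97) = +(97/7).
Reduce top mod 7: now compute (6/7).
Pull out 2: since 7 ≡ 7 (mod 8), (2/7) = +1.
Reciprocity: 3 ≡ 3 and 7 ≡ 3 (mod 4), so (3/7) = −(7/3).
Reduce top mod 3: now compute (1/3).
Reached (1/3) = 1. Collecting the sign flips along the way, the symbol is -1.

-1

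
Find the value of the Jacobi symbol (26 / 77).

-1

Pull out 2: since 77 ≡ 5 (mod 8), (2/77) = -1.
Reciprocity: 13 ≡ 1 and 77 ≡ 1 (mod 4), so (13/77) = +(77/13).
Reduce top mod 13: now compute (12/13).
Pull out 2^2: since 13 ≡ 5 (mod 8), (2/13) = -1, so (2/13)^2 = +1.
Reciprocity: 3 ≡ 3 and 13 ≡ 1 (mod 4), so (3/13) = +(13/3).
Reduce top mod 3: now compute (1/3).
Reached (1/3) = 1. Collecting the sign flips along the way, the symbol is -1.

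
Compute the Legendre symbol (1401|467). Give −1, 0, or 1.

0

First reduce: 1401 ≡ 0 (mod 467).
Top reduces to 0: gcd > 1, so the symbol is 0.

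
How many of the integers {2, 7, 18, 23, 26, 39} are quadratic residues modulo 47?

3

(2/47) = +1 → QR.
(7/47) = +1 → QR.
(18/47) = +1 → QR.
(23/47) = -1 → non-residue.
(26/47) = -1 → non-residue.
(39/47) = -1 → non-residue.
Total quadratic residues among the 6: 3.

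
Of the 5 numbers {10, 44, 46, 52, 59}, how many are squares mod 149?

1

(10/149) = -1 → non-residue.
(44/149) = -1 → non-residue.
(46/149) = +1 → QR.
(52/149) = -1 → non-residue.
(59/149) = -1 → non-residue.
Total quadratic residues among the 5: 1.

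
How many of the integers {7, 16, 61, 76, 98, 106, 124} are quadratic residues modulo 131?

3

(7/131) = +1 → QR.
(16/131) = +1 → QR.
(61/131) = +1 → QR.
(76/131) = -1 → non-residue.
(98/131) = -1 → non-residue.
(106/131) = -1 → non-residue.
(124/131) = -1 → non-residue.
Total quadratic residues among the 7: 3.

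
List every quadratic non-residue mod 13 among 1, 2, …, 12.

Square k = 1,…,6 (k and 13−k give the same square):
1²=1, 2²=4, 3²=9, 4²≡3, 5²≡12, 6²≡10 (mod 13).
The residues are {1, 3, 4, 9, 10, 12}; the non-residues are the remaining 6 nonzero classes.

2 5 6 7 8 11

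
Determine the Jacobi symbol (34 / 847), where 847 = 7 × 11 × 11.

Pull out 2: since 847 ≡ 7 (mod 8), (2/847) = +1.
Reciprocity: 17 ≡ 1 and 847 ≡ 3 (mod 4), so (17/847) = +(847/17).
Reduce top mod 17: now compute (14/17).
Pull out 2: since 17 ≡ 1 (mod 8), (2/17) = +1.
Reciprocity: 7 ≡ 3 and 17 ≡ 1 (mod 4), so (7/17) = +(17/7).
Reduce top mod 7: now compute (3/7).
Reciprocity: 3 ≡ 3 and 7 ≡ 3 (mod 4), so (3/7) = −(7/3).
Reduce top mod 3: now compute (1/3).
Reached (1/3) = 1. Collecting the sign flips along the way, the symbol is -1.

-1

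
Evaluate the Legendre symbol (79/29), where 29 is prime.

Euler's criterion: (79/29) ≡ 21^14 (mod 29).
21^2 ≡ 6 (mod 29)
21^4 ≡ 7 (mod 29)
21^8 ≡ 20 (mod 29)
21^14 = 21^(8+4+2) ≡ 28 (mod 29).
Result is 28 ≡ −1, so (79/29) = −1.

-1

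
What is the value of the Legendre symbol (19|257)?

Reciprocity: 19 ≡ 3 and 257 ≡ 1 (mod 4), so (19/257) = +(257/19).
Reduce top mod 19: now compute (10/19).
Pull out 2: since 19 ≡ 3 (mod 8), (2/19) = -1.
Reciprocity: 5 ≡ 1 and 19 ≡ 3 (mod 4), so (5/19) = +(19/5).
Reduce top mod 5: now compute (4/5).
Pull out 2^2: since 5 ≡ 5 (mod 8), (2/5) = -1, so (2/5)^2 = +1.
Reached (1/5) = 1. Collecting the sign flips along the way, the symbol is -1.

-1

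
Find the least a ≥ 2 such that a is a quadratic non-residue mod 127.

(2/127) = +1, so 2 is a residue.
(3/127) = −1, so 3 is the smallest positive non-residue mod 127.

3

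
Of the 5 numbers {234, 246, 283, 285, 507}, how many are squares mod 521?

(234/521) = +1 → QR.
(246/521) = +1 → QR.
(283/521) = +1 → QR.
(285/521) = +1 → QR.
(507/521) = -1 → non-residue.
Total quadratic residues among the 5: 4.

4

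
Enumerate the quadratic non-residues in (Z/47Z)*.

Square k = 1,…,23 (k and 47−k give the same square):
1²=1, 2²=4, 3²=9, 4²=16, 5²=25, 6²=36, 7²≡2, 8²≡17, 9²≡34, 10²≡6, 11²≡27, 12²≡3, 13²≡28, 14²≡8, 15²≡37, 16²≡21, 17²≡7, 18²≡42, 19²≡32, 20²≡24, 21²≡18, 22²≡14, 23²≡12 (mod 47).
The residues are {1, 2, 3, 4, 6, 7, 8, 9, 12, 14, 16, 17, 18, 21, 24, 25, 27, 28, 32, 34, 36, 37, 42}; the non-residues are the remaining 23 nonzero classes.

5 10 11 13 15 19 20 22 23 26 29 30 31 33 35 38 39 40 41 43 44 45 46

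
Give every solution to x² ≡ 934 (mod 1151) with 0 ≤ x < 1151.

344, 807

Since 1151 ≡ 3 (mod 4), a square root of 934 is 934^((1151+1)/4) = 934^288 mod 1151.
Repeated squaring: 934^2≡1049, 934^4≡45, 934^8≡874, 934^16≡763, 934^32≡914, 934^64≡921, 934^128≡1105, 934^256≡965 (mod 1151).
934^288 = 934^(256+32) ≡ 344 (mod 1151).
Check: 344² = 118336 ≡ 934 (mod 1151). The two roots are 344 and 807.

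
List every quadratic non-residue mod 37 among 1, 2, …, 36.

2, 5, 6, 8, 13, 14, 15, 17, 18, 19, 20, 22, 23, 24, 29, 31, 32, 35

Square k = 1,…,18 (k and 37−k give the same square):
1²=1, 2²=4, 3²=9, 4²=16, 5²=25, 6²=36, 7²≡12, 8²≡27, 9²≡7, 10²≡26, 11²≡10, 12²≡33, 13²≡21, 14²≡11, 15²≡3, 16²≡34, 17²≡30, 18²≡28 (mod 37).
The residues are {1, 3, 4, 7, 9, 10, 11, 12, 16, 21, 25, 26, 27, 28, 30, 33, 34, 36}; the non-residues are the remaining 18 nonzero classes.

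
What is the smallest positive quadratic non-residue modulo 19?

2

(2/19) = −1, so 2 is the smallest positive non-residue mod 19.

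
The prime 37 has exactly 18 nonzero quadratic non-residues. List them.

Square k = 1,…,18 (k and 37−k give the same square):
1²=1, 2²=4, 3²=9, 4²=16, 5²=25, 6²=36, 7²≡12, 8²≡27, 9²≡7, 10²≡26, 11²≡10, 12²≡33, 13²≡21, 14²≡11, 15²≡3, 16²≡34, 17²≡30, 18²≡28 (mod 37).
The residues are {1, 3, 4, 7, 9, 10, 11, 12, 16, 21, 25, 26, 27, 28, 30, 33, 34, 36}; the non-residues are the remaining 18 nonzero classes.

2,5,6,8,13,14,15,17,18,19,20,22,23,24,29,31,32,35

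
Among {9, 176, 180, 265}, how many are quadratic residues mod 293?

(9/293) = +1 → QR.
(176/293) = -1 → non-residue.
(180/293) = -1 → non-residue.
(265/293) = -1 → non-residue.
Total quadratic residues among the 4: 1.

1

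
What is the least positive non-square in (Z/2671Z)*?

(2/2671) = +1, so 2 is a residue.
(3/2671) = −1, so 3 is the smallest positive non-residue mod 2671.

3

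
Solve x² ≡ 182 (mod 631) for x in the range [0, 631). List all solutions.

Since 631 ≡ 3 (mod 4), a square root of 182 is 182^((631+1)/4) = 182^158 mod 631.
Repeated squaring: 182^2≡312, 182^4≡170, 182^8≡505, 182^16≡101, 182^32≡105, 182^64≡298, 182^128≡464 (mod 631).
182^158 = 182^(128+16+8+4+2) ≡ 593 (mod 631).
Check: 593² = 351649 ≡ 182 (mod 631). The two roots are 38 and 593.

38, 593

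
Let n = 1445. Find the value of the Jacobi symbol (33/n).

-1

Reciprocity: 33 ≡ 1 and 1445 ≡ 1 (mod 4), so (33/1445) = +(1445/33).
Reduce top mod 33: now compute (26/33).
Pull out 2: since 33 ≡ 1 (mod 8), (2/33) = +1.
Reciprocity: 13 ≡ 1 and 33 ≡ 1 (mod 4), so (13/33) = +(33/13).
Reduce top mod 13: now compute (7/13).
Reciprocity: 7 ≡ 3 and 13 ≡ 1 (mod 4), so (7/13) = +(13/7).
Reduce top mod 7: now compute (6/7).
Pull out 2: since 7 ≡ 7 (mod 8), (2/7) = +1.
Reciprocity: 3 ≡ 3 and 7 ≡ 3 (mod 4), so (3/7) = −(7/3).
Reduce top mod 3: now compute (1/3).
Reached (1/3) = 1. Collecting the sign flips along the way, the symbol is -1.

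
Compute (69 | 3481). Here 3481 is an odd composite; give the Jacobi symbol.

1

Reciprocity: 69 ≡ 1 and 3481 ≡ 1 (mod 4), so (69/3481) = +(3481/69).
Reduce top mod 69: now compute (31/69).
Reciprocity: 31 ≡ 3 and 69 ≡ 1 (mod 4), so (31/69) = +(69/31).
Reduce top mod 31: now compute (7/31).
Reciprocity: 7 ≡ 3 and 31 ≡ 3 (mod 4), so (7/31) = −(31/7).
Reduce top mod 7: now compute (3/7).
Reciprocity: 3 ≡ 3 and 7 ≡ 3 (mod 4), so (3/7) = −(7/3).
Reduce top mod 3: now compute (1/3).
Reached (1/3) = 1. Collecting the sign flips along the way, the symbol is +1.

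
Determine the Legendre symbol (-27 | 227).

Euler's criterion: (-27/227) ≡ 200^113 (mod 227).
200^2 ≡ 48 (mod 227)
200^4 ≡ 34 (mod 227)
200^8 ≡ 21 (mod 227)
200^16 ≡ 214 (mod 227)
200^32 ≡ 169 (mod 227)
200^64 ≡ 186 (mod 227)
200^113 = 200^(64+32+16+1) ≡ 226 (mod 227).
Result is 226 ≡ −1, so (-27/227) = −1.

-1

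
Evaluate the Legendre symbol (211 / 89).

-1

First reduce: 211 ≡ 33 (mod 89).
Reciprocity: 33 ≡ 1 and 89 ≡ 1 (mod 4), so (33/89) = +(89/33).
Reduce top mod 33: now compute (23/33).
Reciprocity: 23 ≡ 3 and 33 ≡ 1 (mod 4), so (23/33) = +(33/23).
Reduce top mod 23: now compute (10/23).
Pull out 2: since 23 ≡ 7 (mod 8), (2/23) = +1.
Reciprocity: 5 ≡ 1 and 23 ≡ 3 (mod 4), so (5/23) = +(23/5).
Reduce top mod 5: now compute (3/5).
Reciprocity: 3 ≡ 3 and 5 ≡ 1 (mod 4), so (3/5) = +(5/3).
Reduce top mod 3: now compute (2/3).
Pull out 2: since 3 ≡ 3 (mod 8), (2/3) = -1.
Reached (1/3) = 1. Collecting the sign flips along the way, the symbol is -1.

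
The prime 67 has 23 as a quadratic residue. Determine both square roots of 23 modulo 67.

Since 67 ≡ 3 (mod 4), a square root of 23 is 23^((67+1)/4) = 23^17 mod 67.
Repeated squaring: 23^2≡60, 23^4≡49, 23^8≡56, 23^16≡54 (mod 67).
23^17 = 23^(16+1) ≡ 36 (mod 67).
Check: 36² = 1296 ≡ 23 (mod 67). The two roots are 31 and 36.

31, 36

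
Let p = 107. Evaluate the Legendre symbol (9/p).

Reciprocity: 9 ≡ 1 and 107 ≡ 3 (mod 4), so (9/107) = +(107/9).
Reduce top mod 9: now compute (8/9).
Pull out 2^3: since 9 ≡ 1 (mod 8), (2/9) = +1, so (2/9)^3 = +1.
Reached (1/9) = 1. Collecting the sign flips along the way, the symbol is +1.

1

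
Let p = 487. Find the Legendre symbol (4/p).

Pull out 2^2: since 487 ≡ 7 (mod 8), (2/487) = +1, so (2/487)^2 = +1.
Reached (1/487) = 1. Collecting the sign flips along the way, the symbol is +1.

1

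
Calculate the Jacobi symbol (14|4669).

Pull out 2: since 4669 ≡ 5 (mod 8), (2/4669) = -1.
Reciprocity: 7 ≡ 3 and 4669 ≡ 1 (mod 4), so (7/4669) = +(4669/7).
Reduce top mod 7: now compute (0/7).
Top reduces to 0: gcd > 1, so the symbol is 0.

0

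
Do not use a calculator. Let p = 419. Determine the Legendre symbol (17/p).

-1

Reciprocity: 17 ≡ 1 and 419 ≡ 3 (mod 4), so (17/419) = +(419/17).
Reduce top mod 17: now compute (11/17).
Reciprocity: 11 ≡ 3 and 17 ≡ 1 (mod 4), so (11/17) = +(17/11).
Reduce top mod 11: now compute (6/11).
Pull out 2: since 11 ≡ 3 (mod 8), (2/11) = -1.
Reciprocity: 3 ≡ 3 and 11 ≡ 3 (mod 4), so (3/11) = −(11/3).
Reduce top mod 3: now compute (2/3).
Pull out 2: since 3 ≡ 3 (mod 8), (2/3) = -1.
Reached (1/3) = 1. Collecting the sign flips along the way, the symbol is -1.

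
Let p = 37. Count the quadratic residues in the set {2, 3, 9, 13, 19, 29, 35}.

2

(2/37) = -1 → non-residue.
(3/37) = +1 → QR.
(9/37) = +1 → QR.
(13/37) = -1 → non-residue.
(19/37) = -1 → non-residue.
(29/37) = -1 → non-residue.
(35/37) = -1 → non-residue.
Total quadratic residues among the 7: 2.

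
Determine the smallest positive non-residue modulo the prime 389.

2

(2/389) = −1, so 2 is the smallest positive non-residue mod 389.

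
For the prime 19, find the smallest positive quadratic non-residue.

(2/19) = −1, so 2 is the smallest positive non-residue mod 19.

2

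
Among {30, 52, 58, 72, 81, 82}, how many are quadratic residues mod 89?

2

(30/89) = -1 → non-residue.
(52/89) = -1 → non-residue.
(58/89) = -1 → non-residue.
(72/89) = +1 → QR.
(81/89) = +1 → QR.
(82/89) = -1 → non-residue.
Total quadratic residues among the 6: 2.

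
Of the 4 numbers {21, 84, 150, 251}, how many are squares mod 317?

(21/317) = -1 → non-residue.
(84/317) = -1 → non-residue.
(150/317) = +1 → QR.
(251/317) = +1 → QR.
Total quadratic residues among the 4: 2.

2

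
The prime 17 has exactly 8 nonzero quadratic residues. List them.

Square k = 1,…,8 (k and 17−k give the same square):
1²=1, 2²=4, 3²=9, 4²=16, 5²≡8, 6²≡2, 7²≡15, 8²≡13 (mod 17).
So the quadratic residues mod 17 are {1, 2, 4, 8, 9, 13, 15, 16}.

1, 2, 4, 8, 9, 13, 15, 16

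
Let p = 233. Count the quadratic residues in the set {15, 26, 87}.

(15/233) = +1 → QR.
(26/233) = +1 → QR.
(87/233) = -1 → non-residue.
Total quadratic residues among the 3: 2.

2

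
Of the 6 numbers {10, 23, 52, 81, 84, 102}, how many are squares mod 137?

1

(10/137) = -1 → non-residue.
(23/137) = -1 → non-residue.
(52/137) = -1 → non-residue.
(81/137) = +1 → QR.
(84/137) = -1 → non-residue.
(102/137) = -1 → non-residue.
Total quadratic residues among the 6: 1.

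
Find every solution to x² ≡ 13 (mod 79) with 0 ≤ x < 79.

Since 79 ≡ 3 (mod 4), a square root of 13 is 13^((79+1)/4) = 13^20 mod 79.
Repeated squaring: 13^2≡11, 13^4≡42, 13^8≡26, 13^16≡44 (mod 79).
13^20 = 13^(16+4) ≡ 31 (mod 79).
Check: 31² = 961 ≡ 13 (mod 79). The two roots are 31 and 48.

31, 48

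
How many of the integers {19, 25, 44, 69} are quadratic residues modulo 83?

3

(19/83) = -1 → non-residue.
(25/83) = +1 → QR.
(44/83) = +1 → QR.
(69/83) = +1 → QR.
Total quadratic residues among the 4: 3.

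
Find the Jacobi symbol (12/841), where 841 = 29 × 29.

1

Pull out 2^2: since 841 ≡ 1 (mod 8), (2/841) = +1, so (2/841)^2 = +1.
Reciprocity: 3 ≡ 3 and 841 ≡ 1 (mod 4), so (3/841) = +(841/3).
Reduce top mod 3: now compute (1/3).
Reached (1/3) = 1. Collecting the sign flips along the way, the symbol is +1.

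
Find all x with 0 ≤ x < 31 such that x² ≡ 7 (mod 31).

Since 31 ≡ 3 (mod 4), a square root of 7 is 7^((31+1)/4) = 7^8 mod 31.
Repeated squaring: 7^2≡18, 7^4≡14, 7^8≡10 (mod 31).
7^8 = 7^(8) ≡ 10 (mod 31).
Check: 10² = 100 ≡ 7 (mod 31). The two roots are 10 and 21.

10, 21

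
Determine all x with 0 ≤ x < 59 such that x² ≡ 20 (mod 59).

16, 43

Since 59 ≡ 3 (mod 4), a square root of 20 is 20^((59+1)/4) = 20^15 mod 59.
Repeated squaring: 20^2≡46, 20^4≡51, 20^8≡5 (mod 59).
20^15 = 20^(8+4+2+1) ≡ 16 (mod 59).
Check: 16² = 256 ≡ 20 (mod 59). The two roots are 16 and 43.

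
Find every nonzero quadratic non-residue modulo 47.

5 10 11 13 15 19 20 22 23 26 29 30 31 33 35 38 39 40 41 43 44 45 46

Square k = 1,…,23 (k and 47−k give the same square):
1²=1, 2²=4, 3²=9, 4²=16, 5²=25, 6²=36, 7²≡2, 8²≡17, 9²≡34, 10²≡6, 11²≡27, 12²≡3, 13²≡28, 14²≡8, 15²≡37, 16²≡21, 17²≡7, 18²≡42, 19²≡32, 20²≡24, 21²≡18, 22²≡14, 23²≡12 (mod 47).
The residues are {1, 2, 3, 4, 6, 7, 8, 9, 12, 14, 16, 17, 18, 21, 24, 25, 27, 28, 32, 34, 36, 37, 42}; the non-residues are the remaining 23 nonzero classes.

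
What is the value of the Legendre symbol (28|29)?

Pull out 2^2: since 29 ≡ 5 (mod 8), (2/29) = -1, so (2/29)^2 = +1.
Reciprocity: 7 ≡ 3 and 29 ≡ 1 (mod 4), so (7/29) = +(29/7).
Reduce top mod 7: now compute (1/7).
Reached (1/7) = 1. Collecting the sign flips along the way, the symbol is +1.

1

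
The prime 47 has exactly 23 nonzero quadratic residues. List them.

1, 2, 3, 4, 6, 7, 8, 9, 12, 14, 16, 17, 18, 21, 24, 25, 27, 28, 32, 34, 36, 37, 42

Square k = 1,…,23 (k and 47−k give the same square):
1²=1, 2²=4, 3²=9, 4²=16, 5²=25, 6²=36, 7²≡2, 8²≡17, 9²≡34, 10²≡6, 11²≡27, 12²≡3, 13²≡28, 14²≡8, 15²≡37, 16²≡21, 17²≡7, 18²≡42, 19²≡32, 20²≡24, 21²≡18, 22²≡14, 23²≡12 (mod 47).
So the quadratic residues mod 47 are {1, 2, 3, 4, 6, 7, 8, 9, 12, 14, 16, 17, 18, 21, 24, 25, 27, 28, 32, 34, 36, 37, 42}.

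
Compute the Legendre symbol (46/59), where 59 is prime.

1

Pull out 2: since 59 ≡ 3 (mod 8), (2/59) = -1.
Reciprocity: 23 ≡ 3 and 59 ≡ 3 (mod 4), so (23/59) = −(59/23).
Reduce top mod 23: now compute (13/23).
Reciprocity: 13 ≡ 1 and 23 ≡ 3 (mod 4), so (13/23) = +(23/13).
Reduce top mod 13: now compute (10/13).
Pull out 2: since 13 ≡ 5 (mod 8), (2/13) = -1.
Reciprocity: 5 ≡ 1 and 13 ≡ 1 (mod 4), so (5/13) = +(13/5).
Reduce top mod 5: now compute (3/5).
Reciprocity: 3 ≡ 3 and 5 ≡ 1 (mod 4), so (3/5) = +(5/3).
Reduce top mod 3: now compute (2/3).
Pull out 2: since 3 ≡ 3 (mod 8), (2/3) = -1.
Reached (1/3) = 1. Collecting the sign flips along the way, the symbol is +1.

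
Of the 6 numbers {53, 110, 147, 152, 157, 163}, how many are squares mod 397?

3

(53/397) = -1 → non-residue.
(110/397) = +1 → QR.
(147/397) = +1 → QR.
(152/397) = -1 → non-residue.
(157/397) = -1 → non-residue.
(163/397) = +1 → QR.
Total quadratic residues among the 6: 3.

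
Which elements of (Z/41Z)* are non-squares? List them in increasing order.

3, 6, 7, 11, 12, 13, 14, 15, 17, 19, 22, 24, 26, 27, 28, 29, 30, 34, 35, 38

Square k = 1,…,20 (k and 41−k give the same square):
1²=1, 2²=4, 3²=9, 4²=16, 5²=25, 6²=36, 7²≡8, 8²≡23, 9²≡40, 10²≡18, 11²≡39, 12²≡21, 13²≡5, 14²≡32, 15²≡20, 16²≡10, 17²≡2, 18²≡37, 19²≡33, 20²≡31 (mod 41).
The residues are {1, 2, 4, 5, 8, 9, 10, 16, 18, 20, 21, 23, 25, 31, 32, 33, 36, 37, 39, 40}; the non-residues are the remaining 20 nonzero classes.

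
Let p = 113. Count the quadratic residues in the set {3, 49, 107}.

(3/113) = -1 → non-residue.
(49/113) = +1 → QR.
(107/113) = -1 → non-residue.
Total quadratic residues among the 3: 1.

1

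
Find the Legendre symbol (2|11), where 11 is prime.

-1

Euler's criterion: (2/11) ≡ 2^5 (mod 11).
2^2 ≡ 4 (mod 11)
2^4 ≡ 5 (mod 11)
2^5 = 2^(4+1) ≡ 10 (mod 11).
Result is 10 ≡ −1, so (2/11) = −1.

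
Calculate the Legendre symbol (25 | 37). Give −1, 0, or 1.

Reciprocity: 25 ≡ 1 and 37 ≡ 1 (mod 4), so (25/37) = +(37/25).
Reduce top mod 25: now compute (12/25).
Pull out 2^2: since 25 ≡ 1 (mod 8), (2/25) = +1, so (2/25)^2 = +1.
Reciprocity: 3 ≡ 3 and 25 ≡ 1 (mod 4), so (3/25) = +(25/3).
Reduce top mod 3: now compute (1/3).
Reached (1/3) = 1. Collecting the sign flips along the way, the symbol is +1.

1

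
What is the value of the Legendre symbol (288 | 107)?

-1

Euler's criterion: (288/107) ≡ 74^53 (mod 107).
74^2 ≡ 19 (mod 107)
74^4 ≡ 40 (mod 107)
74^8 ≡ 102 (mod 107)
74^16 ≡ 25 (mod 107)
74^32 ≡ 90 (mod 107)
74^53 = 74^(32+16+4+1) ≡ 106 (mod 107).
Result is 106 ≡ −1, so (288/107) = −1.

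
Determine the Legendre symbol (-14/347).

-1

First reduce: -14 ≡ 333 (mod 347).
Reciprocity: 333 ≡ 1 and 347 ≡ 3 (mod 4), so (333/347) = +(347/333).
Reduce top mod 333: now compute (14/333).
Pull out 2: since 333 ≡ 5 (mod 8), (2/333) = -1.
Reciprocity: 7 ≡ 3 and 333 ≡ 1 (mod 4), so (7/333) = +(333/7).
Reduce top mod 7: now compute (4/7).
Pull out 2^2: since 7 ≡ 7 (mod 8), (2/7) = +1, so (2/7)^2 = +1.
Reached (1/7) = 1. Collecting the sign flips along the way, the symbol is -1.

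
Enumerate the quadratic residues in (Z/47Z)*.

1,2,3,4,6,7,8,9,12,14,16,17,18,21,24,25,27,28,32,34,36,37,42

Square k = 1,…,23 (k and 47−k give the same square):
1²=1, 2²=4, 3²=9, 4²=16, 5²=25, 6²=36, 7²≡2, 8²≡17, 9²≡34, 10²≡6, 11²≡27, 12²≡3, 13²≡28, 14²≡8, 15²≡37, 16²≡21, 17²≡7, 18²≡42, 19²≡32, 20²≡24, 21²≡18, 22²≡14, 23²≡12 (mod 47).
So the quadratic residues mod 47 are {1, 2, 3, 4, 6, 7, 8, 9, 12, 14, 16, 17, 18, 21, 24, 25, 27, 28, 32, 34, 36, 37, 42}.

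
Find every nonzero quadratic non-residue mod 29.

2,3,8,10,11,12,14,15,17,18,19,21,26,27

Square k = 1,…,14 (k and 29−k give the same square):
1²=1, 2²=4, 3²=9, 4²=16, 5²=25, 6²≡7, 7²≡20, 8²≡6, 9²≡23, 10²≡13, 11²≡5, 12²≡28, 13²≡24, 14²≡22 (mod 29).
The residues are {1, 4, 5, 6, 7, 9, 13, 16, 20, 22, 23, 24, 25, 28}; the non-residues are the remaining 14 nonzero classes.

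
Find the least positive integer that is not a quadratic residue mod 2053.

2

(2/2053) = −1, so 2 is the smallest positive non-residue mod 2053.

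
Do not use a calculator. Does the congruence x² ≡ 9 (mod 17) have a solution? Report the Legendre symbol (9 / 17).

1

Euler's criterion: (9/17) ≡ 9^8 (mod 17).
9^2 ≡ 13 (mod 17)
9^4 ≡ 16 (mod 17)
9^8 ≡ 1 (mod 17)
9^8 = 9^(8) ≡ 1 (mod 17).
Result is 1, so (9/17) = 1.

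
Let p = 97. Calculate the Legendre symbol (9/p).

Euler's criterion: (9/97) ≡ 9^48 (mod 97).
9^2 ≡ 81 (mod 97)
9^4 ≡ 62 (mod 97)
9^8 ≡ 61 (mod 97)
9^16 ≡ 35 (mod 97)
9^32 ≡ 61 (mod 97)
9^48 = 9^(32+16) ≡ 1 (mod 97).
Result is 1, so (9/97) = 1.

1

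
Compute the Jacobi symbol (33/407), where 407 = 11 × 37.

Reciprocity: 33 ≡ 1 and 407 ≡ 3 (mod 4), so (33/407) = +(407/33).
Reduce top mod 33: now compute (11/33).
Reciprocity: 11 ≡ 3 and 33 ≡ 1 (mod 4), so (11/33) = +(33/11).
Reduce top mod 11: now compute (0/11).
Top reduces to 0: gcd > 1, so the symbol is 0.

0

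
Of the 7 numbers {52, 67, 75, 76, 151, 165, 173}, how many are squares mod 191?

(52/191) = +1 → QR.
(67/191) = +1 → QR.
(75/191) = +1 → QR.
(76/191) = -1 → non-residue.
(151/191) = -1 → non-residue.
(165/191) = -1 → non-residue.
(173/191) = -1 → non-residue.
Total quadratic residues among the 7: 3.

3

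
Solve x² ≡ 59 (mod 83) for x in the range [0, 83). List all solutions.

Since 83 ≡ 3 (mod 4), a square root of 59 is 59^((83+1)/4) = 59^21 mod 83.
Repeated squaring: 59^2≡78, 59^4≡25, 59^8≡44, 59^16≡27 (mod 83).
59^21 = 59^(16+4+1) ≡ 68 (mod 83).
Check: 68² = 4624 ≡ 59 (mod 83). The two roots are 15 and 68.

15, 68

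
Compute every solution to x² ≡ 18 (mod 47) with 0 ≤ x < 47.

Since 47 ≡ 3 (mod 4), a square root of 18 is 18^((47+1)/4) = 18^12 mod 47.
Repeated squaring: 18^2≡42, 18^4≡25, 18^8≡14 (mod 47).
18^12 = 18^(8+4) ≡ 21 (mod 47).
Check: 21² = 441 ≡ 18 (mod 47). The two roots are 21 and 26.

21, 26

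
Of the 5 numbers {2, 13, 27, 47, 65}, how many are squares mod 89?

2

(2/89) = +1 → QR.
(13/89) = -1 → non-residue.
(27/89) = -1 → non-residue.
(47/89) = +1 → QR.
(65/89) = -1 → non-residue.
Total quadratic residues among the 5: 2.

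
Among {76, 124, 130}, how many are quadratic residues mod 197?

(76/197) = +1 → QR.
(124/197) = -1 → non-residue.
(130/197) = -1 → non-residue.
Total quadratic residues among the 3: 1.

1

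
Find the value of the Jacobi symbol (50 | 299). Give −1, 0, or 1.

Pull out 2: since 299 ≡ 3 (mod 8), (2/299) = -1.
Reciprocity: 25 ≡ 1 and 299 ≡ 3 (mod 4), so (25/299) = +(299/25).
Reduce top mod 25: now compute (24/25).
Pull out 2^3: since 25 ≡ 1 (mod 8), (2/25) = +1, so (2/25)^3 = +1.
Reciprocity: 3 ≡ 3 and 25 ≡ 1 (mod 4), so (3/25) = +(25/3).
Reduce top mod 3: now compute (1/3).
Reached (1/3) = 1. Collecting the sign flips along the way, the symbol is -1.

-1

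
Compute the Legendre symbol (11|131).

Reciprocity: 11 ≡ 3 and 131 ≡ 3 (mod 4), so (11/131) = −(131/11).
Reduce top mod 11: now compute (10/11).
Pull out 2: since 11 ≡ 3 (mod 8), (2/11) = -1.
Reciprocity: 5 ≡ 1 and 11 ≡ 3 (mod 4), so (5/11) = +(11/5).
Reduce top mod 5: now compute (1/5).
Reached (1/5) = 1. Collecting the sign flips along the way, the symbol is +1.

1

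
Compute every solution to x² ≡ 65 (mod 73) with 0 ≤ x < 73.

24, 49

73 ≡ 1 (mod 4), so we find a root by search.
Trying successive values, 24² = 576 ≡ 65 (mod 73). The other root is 73 − 24 = 49.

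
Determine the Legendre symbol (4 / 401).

Pull out 2^2: since 401 ≡ 1 (mod 8), (2/401) = +1, so (2/401)^2 = +1.
Reached (1/401) = 1. Collecting the sign flips along the way, the symbol is +1.

1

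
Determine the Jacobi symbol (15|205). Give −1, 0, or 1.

0

Reciprocity: 15 ≡ 3 and 205 ≡ 1 (mod 4), so (15/205) = +(205/15).
Reduce top mod 15: now compute (10/15).
Pull out 2: since 15 ≡ 7 (mod 8), (2/15) = +1.
Reciprocity: 5 ≡ 1 and 15 ≡ 3 (mod 4), so (5/15) = +(15/5).
Reduce top mod 5: now compute (0/5).
Top reduces to 0: gcd > 1, so the symbol is 0.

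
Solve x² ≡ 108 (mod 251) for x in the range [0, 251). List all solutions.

46, 205

Since 251 ≡ 3 (mod 4), a square root of 108 is 108^((251+1)/4) = 108^63 mod 251.
Repeated squaring: 108^2≡118, 108^4≡119, 108^8≡105, 108^16≡232, 108^32≡110 (mod 251).
108^63 = 108^(32+16+8+4+2+1) ≡ 205 (mod 251).
Check: 205² = 42025 ≡ 108 (mod 251). The two roots are 46 and 205.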